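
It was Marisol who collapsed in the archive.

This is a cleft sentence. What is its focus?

Marisol

In an it-cleft "It was X that/who ...", the clefted constituent X is the focus; the that/who-clause expresses the presupposed open proposition.
Here the focus is "Marisol". The backgrounded (presupposed) material includes "in the archive".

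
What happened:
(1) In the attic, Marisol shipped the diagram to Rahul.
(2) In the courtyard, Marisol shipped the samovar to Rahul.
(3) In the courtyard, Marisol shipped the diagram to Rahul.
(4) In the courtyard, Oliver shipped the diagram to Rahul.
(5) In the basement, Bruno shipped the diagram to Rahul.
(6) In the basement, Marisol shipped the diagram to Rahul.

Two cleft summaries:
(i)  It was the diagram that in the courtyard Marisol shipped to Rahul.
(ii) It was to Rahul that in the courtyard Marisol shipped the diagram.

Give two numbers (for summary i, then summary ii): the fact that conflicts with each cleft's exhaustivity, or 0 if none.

(i): focus "the diagram". Looking for Marisol as agent and Rahul as recipient and in the courtyard as setting with some other thing — fact (2) has the samovar there. Refuted.
(ii): focus "Rahul". No fact shares Marisol as agent and the diagram as thing and in the courtyard as setting with a different recipient. 0.

2, 0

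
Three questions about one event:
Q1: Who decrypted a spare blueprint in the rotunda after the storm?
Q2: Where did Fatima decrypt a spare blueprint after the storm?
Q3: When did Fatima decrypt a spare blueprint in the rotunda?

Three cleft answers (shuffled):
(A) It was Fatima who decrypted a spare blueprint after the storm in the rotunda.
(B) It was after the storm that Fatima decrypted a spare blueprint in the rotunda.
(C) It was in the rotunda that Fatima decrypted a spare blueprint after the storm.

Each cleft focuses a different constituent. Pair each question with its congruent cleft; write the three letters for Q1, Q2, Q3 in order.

ACB

Q1 asks about the subject (agent); cleft (A) focuses "Fatima", which is the subject (agent) — so Q1 → A.
Q2 asks about the location; cleft (C) focuses "in the rotunda", which is the location — so Q2 → C.
Q3 asks about the time; cleft (B) focuses "after the storm", which is the time — so Q3 → B.
Mapping: Q1→A, Q2→C, Q3→B.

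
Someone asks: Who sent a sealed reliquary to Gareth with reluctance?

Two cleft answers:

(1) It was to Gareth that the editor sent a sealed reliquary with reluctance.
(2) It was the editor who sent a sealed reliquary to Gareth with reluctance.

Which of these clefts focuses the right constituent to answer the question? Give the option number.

The question word "who" targets the subject (agent).
Option (1) clefts "to Gareth" — the recipient, not what was asked.
Option (2) clefts "the editor" — that matches what the question asks about.
So the congruent reply is (2).

2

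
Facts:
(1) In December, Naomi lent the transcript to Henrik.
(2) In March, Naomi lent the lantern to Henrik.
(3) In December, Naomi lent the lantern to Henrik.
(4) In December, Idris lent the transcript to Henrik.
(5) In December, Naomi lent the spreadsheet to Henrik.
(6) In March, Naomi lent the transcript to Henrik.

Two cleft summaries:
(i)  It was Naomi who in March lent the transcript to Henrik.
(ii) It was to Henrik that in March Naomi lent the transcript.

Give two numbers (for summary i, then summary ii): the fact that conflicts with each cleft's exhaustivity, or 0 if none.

0, 0

Summary (i) focuses "Naomi" (the agent); background the transcript as thing and Henrik as recipient and in March as setting. No fact matches that background with a different agent, so 0.
Summary (ii) focuses "Henrik" (the recipient); background Naomi as agent and the transcript as thing and in March as setting. No fact matches that background with a different recipient, so 0.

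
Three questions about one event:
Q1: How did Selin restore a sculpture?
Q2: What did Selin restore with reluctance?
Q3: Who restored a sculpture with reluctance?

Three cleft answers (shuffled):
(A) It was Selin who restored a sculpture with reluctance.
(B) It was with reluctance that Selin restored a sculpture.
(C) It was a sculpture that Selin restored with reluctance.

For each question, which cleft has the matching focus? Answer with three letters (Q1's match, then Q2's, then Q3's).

BCA

Q1 asks about the manner; cleft (B) focuses "with reluctance", which is the manner — so Q1 → B.
Q2 asks about the direct object; cleft (C) focuses "a sculpture", which is the direct object — so Q2 → C.
Q3 asks about the subject (agent); cleft (A) focuses "Selin", which is the subject (agent) — so Q3 → A.
Mapping: Q1→B, Q2→C, Q3→A.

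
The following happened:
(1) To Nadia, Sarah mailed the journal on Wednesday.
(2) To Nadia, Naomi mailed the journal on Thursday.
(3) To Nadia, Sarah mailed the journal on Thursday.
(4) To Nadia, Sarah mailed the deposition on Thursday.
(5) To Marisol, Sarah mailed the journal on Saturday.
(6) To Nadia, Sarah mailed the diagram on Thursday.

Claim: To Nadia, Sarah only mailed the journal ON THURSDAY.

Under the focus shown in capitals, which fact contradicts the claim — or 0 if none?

1

The capitals mark "on Thursday" as focus. So "only" rules out other settings, with the rest (same agent, thing, recipient (Sarah / the journal / Nadia)) as background.
Fact (1) shares the background but differs in setting (on Wednesday) — a counterexample.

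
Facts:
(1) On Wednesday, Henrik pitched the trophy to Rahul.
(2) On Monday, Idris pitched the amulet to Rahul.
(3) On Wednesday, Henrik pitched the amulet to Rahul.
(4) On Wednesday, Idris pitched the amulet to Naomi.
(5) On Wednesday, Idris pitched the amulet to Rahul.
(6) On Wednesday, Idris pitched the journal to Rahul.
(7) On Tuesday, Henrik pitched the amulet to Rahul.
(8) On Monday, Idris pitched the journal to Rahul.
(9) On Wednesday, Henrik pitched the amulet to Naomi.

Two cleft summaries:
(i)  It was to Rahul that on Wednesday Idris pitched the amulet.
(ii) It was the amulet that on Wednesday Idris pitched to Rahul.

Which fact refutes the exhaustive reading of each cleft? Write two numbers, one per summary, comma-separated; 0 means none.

4, 6

Summary (i) focuses "Rahul" (the recipient); background same agent, thing, setting (Idris / the amulet / on Wednesday). Fact (4) matches that background with recipient = Naomi — refutes (i).
Summary (ii) focuses "the amulet" (the thing); background same agent, recipient, setting (Idris / Rahul / on Wednesday). Fact (6) matches that background with thing = the journal — refutes (ii).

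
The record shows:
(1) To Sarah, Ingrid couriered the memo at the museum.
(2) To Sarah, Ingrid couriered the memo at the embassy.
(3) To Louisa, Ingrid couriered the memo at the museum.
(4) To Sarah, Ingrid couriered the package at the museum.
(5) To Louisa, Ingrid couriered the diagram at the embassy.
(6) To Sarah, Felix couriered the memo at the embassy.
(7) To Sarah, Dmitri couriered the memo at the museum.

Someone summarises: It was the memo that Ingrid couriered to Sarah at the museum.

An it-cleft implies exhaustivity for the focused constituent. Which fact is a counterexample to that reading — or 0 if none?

Focus of the cleft: "the memo" (the thing). Presupposed background: agent = Ingrid, recipient = Sarah, setting = at the museum.
The exhaustive reading says no other thing fits that background.
But fact (4) also has agent = Ingrid, recipient = Sarah, setting = at the museum, with thing = the package — so the exhaustive reading fails.

4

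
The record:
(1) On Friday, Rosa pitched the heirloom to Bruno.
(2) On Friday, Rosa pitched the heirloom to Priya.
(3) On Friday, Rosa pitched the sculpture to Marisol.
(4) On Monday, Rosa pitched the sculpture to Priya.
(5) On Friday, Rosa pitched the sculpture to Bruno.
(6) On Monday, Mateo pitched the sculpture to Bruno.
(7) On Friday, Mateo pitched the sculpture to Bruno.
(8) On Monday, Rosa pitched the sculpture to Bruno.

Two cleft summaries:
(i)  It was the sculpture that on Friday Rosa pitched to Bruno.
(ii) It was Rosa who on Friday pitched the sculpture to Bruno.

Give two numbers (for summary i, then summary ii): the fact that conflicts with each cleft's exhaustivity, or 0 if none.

Summary (i) focuses "the sculpture" (the thing); background Rosa as agent and Bruno as recipient and on Friday as setting. Fact (1) matches that background with thing = the heirloom — refutes (i).
Summary (ii) focuses "Rosa" (the agent); background the sculpture as thing and Bruno as recipient and on Friday as setting. Fact (7) matches that background with agent = Mateo — refutes (ii).

1, 7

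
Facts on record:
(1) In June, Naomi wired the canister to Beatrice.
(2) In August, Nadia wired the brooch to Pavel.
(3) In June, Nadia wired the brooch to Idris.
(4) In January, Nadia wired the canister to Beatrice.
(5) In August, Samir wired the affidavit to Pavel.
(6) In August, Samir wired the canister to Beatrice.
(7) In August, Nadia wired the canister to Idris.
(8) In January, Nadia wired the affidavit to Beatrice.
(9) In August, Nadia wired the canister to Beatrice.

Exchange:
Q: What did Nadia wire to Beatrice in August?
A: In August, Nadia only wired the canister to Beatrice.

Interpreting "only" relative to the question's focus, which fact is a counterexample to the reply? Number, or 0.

0

Answering "What did ...?" puts focus on the thing — here, "the canister".
So "only" ranges over things; the rest (same agent, recipient, setting (Nadia / Beatrice / in August)) is presupposed.
No fact keeps same agent, recipient, setting (Nadia / Beatrice / in August) while changing the thing; every other fact differs on something backgrounded. The reply stands.
(Fact (4) would refute a reading with focus on the setting — but that is not what the question asks.)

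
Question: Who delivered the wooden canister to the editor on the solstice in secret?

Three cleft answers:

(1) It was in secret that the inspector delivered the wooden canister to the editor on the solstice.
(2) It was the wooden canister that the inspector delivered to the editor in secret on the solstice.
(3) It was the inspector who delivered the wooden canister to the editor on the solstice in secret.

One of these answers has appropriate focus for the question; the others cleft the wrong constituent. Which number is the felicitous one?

The question word "who" targets the subject (agent).
Option (1) clefts "in secret" — the manner, not what was asked.
Option (2) clefts "the wooden canister" — the direct object, not what was asked.
Option (3) clefts "the inspector" — that matches what the question asks about.
So the congruent reply is (3).

3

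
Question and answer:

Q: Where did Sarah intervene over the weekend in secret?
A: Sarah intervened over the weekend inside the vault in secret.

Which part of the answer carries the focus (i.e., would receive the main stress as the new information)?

inside the vault

The wh-word "where" asks about the location.
In the answer, "Sarah", "in secret" and "over the weekend" are given — repeated from the question.
The constituent filling the location gap is "inside the vault"; that is the focus and would carry nuclear stress.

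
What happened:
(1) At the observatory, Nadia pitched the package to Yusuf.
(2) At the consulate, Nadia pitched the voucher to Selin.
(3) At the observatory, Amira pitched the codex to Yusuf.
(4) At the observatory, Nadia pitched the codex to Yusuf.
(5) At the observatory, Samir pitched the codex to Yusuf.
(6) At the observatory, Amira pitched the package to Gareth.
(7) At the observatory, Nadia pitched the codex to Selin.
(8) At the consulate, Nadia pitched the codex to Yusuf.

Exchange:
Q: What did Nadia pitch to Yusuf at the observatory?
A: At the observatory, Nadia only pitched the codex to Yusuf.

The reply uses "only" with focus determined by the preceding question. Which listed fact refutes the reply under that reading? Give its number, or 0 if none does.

1

The question "What did ...?" targets the thing, so in the reply the focus falls on "the codex".
So "only" ranges over things; the rest (same agent, recipient, setting (Nadia / Yusuf / at the observatory)) is presupposed.
Fact (1) keeps same agent, recipient, setting (Nadia / Yusuf / at the observatory) but has thing = the package; that refutes the reply.
(Fact (8) would refute a reading with focus on the setting — but that is not what the question asks.)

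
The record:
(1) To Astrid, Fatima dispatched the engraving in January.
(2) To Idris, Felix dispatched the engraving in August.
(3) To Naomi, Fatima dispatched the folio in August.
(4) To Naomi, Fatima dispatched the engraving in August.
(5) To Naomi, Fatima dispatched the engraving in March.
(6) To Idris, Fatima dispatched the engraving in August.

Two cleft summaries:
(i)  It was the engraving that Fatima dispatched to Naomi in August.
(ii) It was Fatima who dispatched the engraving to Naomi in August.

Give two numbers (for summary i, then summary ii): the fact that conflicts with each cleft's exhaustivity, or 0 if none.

3, 0

Summary (i) focuses "the engraving" (the thing); background same agent, recipient, setting (Fatima / Naomi / in August). Fact (3) matches that background with thing = the folio — refutes (i).
Summary (ii) focuses "Fatima" (the agent); background same thing, recipient, setting (the engraving / Naomi / in August). No fact matches that background with a different agent, so 0.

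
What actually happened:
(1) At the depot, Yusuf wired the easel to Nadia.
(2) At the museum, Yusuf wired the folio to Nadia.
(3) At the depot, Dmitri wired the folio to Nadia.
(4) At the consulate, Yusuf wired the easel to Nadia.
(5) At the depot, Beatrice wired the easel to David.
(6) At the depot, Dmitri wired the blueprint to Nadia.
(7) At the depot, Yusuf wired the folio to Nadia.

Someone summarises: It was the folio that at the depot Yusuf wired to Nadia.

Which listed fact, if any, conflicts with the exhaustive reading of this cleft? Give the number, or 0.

The cleft puts "the folio" in focus and presupposes the open proposition with same agent, recipient, setting (Yusuf / Nadia / at the depot).
Exhaustivity: the folio is the only thing satisfying that background.
Fact (1) shares the background but with thing = the easel; exhaustivity is violated.

1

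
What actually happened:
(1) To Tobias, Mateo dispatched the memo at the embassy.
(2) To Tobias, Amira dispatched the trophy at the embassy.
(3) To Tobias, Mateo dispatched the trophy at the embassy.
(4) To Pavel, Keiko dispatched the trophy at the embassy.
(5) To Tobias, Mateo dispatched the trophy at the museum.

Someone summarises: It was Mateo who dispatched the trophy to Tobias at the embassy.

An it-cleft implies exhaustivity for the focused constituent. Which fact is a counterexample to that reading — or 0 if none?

2

Focus of the cleft: "Mateo" (the agent). Presupposed background: same thing, recipient, setting (the trophy / Tobias / at the embassy).
The exhaustive reading says no other agent fits that background.
But fact (2) also has same thing, recipient, setting (the trophy / Tobias / at the embassy), with agent = Amira — so the exhaustive reading fails.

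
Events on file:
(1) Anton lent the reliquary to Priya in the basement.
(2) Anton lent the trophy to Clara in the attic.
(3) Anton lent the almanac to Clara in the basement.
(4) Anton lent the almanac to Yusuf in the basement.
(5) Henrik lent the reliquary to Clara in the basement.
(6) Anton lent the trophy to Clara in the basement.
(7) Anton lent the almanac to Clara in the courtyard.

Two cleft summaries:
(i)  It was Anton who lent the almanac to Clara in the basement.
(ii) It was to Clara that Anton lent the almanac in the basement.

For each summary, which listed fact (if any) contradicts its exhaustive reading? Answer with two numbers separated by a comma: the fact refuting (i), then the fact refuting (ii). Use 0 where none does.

0, 4

(i): focus "Anton". No fact shares the almanac as thing and Clara as recipient and in the basement as setting with a different agent. 0.
(ii): focus "Clara". Looking for Anton as agent and the almanac as thing and in the basement as setting with some other recipient — fact (4) has Yusuf there. Refuted.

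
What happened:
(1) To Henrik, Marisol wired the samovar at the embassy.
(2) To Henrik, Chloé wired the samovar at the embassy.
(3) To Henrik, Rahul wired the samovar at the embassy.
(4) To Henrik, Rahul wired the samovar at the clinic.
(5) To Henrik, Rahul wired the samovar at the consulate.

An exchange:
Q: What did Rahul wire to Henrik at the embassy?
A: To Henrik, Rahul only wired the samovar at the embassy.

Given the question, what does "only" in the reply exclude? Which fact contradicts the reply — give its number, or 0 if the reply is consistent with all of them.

The question "What did ...?" targets the thing, so in the reply the focus falls on "the samovar".
"Only" then excludes alternative things while the background — agent = Rahul, recipient = Henrik, setting = at the embassy — is held fixed.
No fact keeps agent = Rahul, recipient = Henrik, setting = at the embassy while changing the thing; every other fact differs on something backgrounded. The reply stands.
(Fact (4) would refute a reading with focus on the setting — but that is not what the question asks.)

0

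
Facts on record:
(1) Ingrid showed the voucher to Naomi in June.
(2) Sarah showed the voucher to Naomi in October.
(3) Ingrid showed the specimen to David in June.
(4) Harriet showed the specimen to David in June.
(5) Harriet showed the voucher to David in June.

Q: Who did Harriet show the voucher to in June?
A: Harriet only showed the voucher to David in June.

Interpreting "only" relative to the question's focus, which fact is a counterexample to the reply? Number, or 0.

0

Answering "Who did ... to ...?" puts focus on the recipient — here, "David".
So "only" ranges over recipients; the rest (agent = Harriet, thing = the voucher, setting = in June) is presupposed.
No fact keeps agent = Harriet, thing = the voucher, setting = in June while changing the recipient; every other fact differs on something backgrounded. The reply stands.
(Fact (4) would refute a reading with focus on the thing — but that is not what the question asks.)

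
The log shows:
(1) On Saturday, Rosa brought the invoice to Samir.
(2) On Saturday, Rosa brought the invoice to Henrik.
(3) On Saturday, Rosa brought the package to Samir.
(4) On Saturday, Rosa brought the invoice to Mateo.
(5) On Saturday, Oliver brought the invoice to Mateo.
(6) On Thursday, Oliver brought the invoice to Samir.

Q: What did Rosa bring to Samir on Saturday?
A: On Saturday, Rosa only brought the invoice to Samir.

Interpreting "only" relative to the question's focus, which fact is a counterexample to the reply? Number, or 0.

3

Answering "What did ...?" puts focus on the thing — here, "the invoice".
"Only" then excludes alternative things while the background — same agent, recipient, setting (Rosa / Samir / on Saturday) — is held fixed.
Fact (3) keeps same agent, recipient, setting (Rosa / Samir / on Saturday) but has thing = the package; that refutes the reply.
(Fact (2) would refute a reading with focus on the recipient — but that is not what the question asks.)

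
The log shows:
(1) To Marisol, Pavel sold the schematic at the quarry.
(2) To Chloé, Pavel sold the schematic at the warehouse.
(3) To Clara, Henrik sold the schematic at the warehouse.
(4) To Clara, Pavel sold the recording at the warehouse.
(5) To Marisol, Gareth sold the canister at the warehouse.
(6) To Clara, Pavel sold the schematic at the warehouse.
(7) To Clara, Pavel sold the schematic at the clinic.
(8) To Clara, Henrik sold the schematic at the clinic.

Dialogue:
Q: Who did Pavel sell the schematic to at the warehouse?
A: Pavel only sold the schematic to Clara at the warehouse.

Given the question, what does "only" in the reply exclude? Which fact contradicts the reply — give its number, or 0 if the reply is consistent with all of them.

Answering "Who did ... to ...?" puts focus on the recipient — here, "Clara".
"Only" then excludes alternative recipients while the background — agent = Pavel, thing = the schematic, setting = at the warehouse — is held fixed.
Fact (2) shares the background with a different recipient (Chloé) — counterexample.
(Fact (7) would refute a reading with focus on the setting — but that is not what the question asks.)

2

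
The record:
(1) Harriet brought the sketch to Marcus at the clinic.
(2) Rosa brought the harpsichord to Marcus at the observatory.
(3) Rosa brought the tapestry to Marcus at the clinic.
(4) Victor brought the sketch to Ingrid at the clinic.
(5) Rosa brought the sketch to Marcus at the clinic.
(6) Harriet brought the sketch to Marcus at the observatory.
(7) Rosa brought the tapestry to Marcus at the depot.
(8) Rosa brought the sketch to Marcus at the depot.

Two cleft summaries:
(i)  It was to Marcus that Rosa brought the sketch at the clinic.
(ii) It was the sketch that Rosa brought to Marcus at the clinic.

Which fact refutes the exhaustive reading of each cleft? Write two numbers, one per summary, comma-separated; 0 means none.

Summary (i) focuses "Marcus" (the recipient); background agent = Rosa, thing = the sketch, setting = at the clinic. No fact matches that background with a different recipient, so 0.
Summary (ii) focuses "the sketch" (the thing); background agent = Rosa, recipient = Marcus, setting = at the clinic. Fact (3) matches that background with thing = the tapestry — refutes (ii).

0, 3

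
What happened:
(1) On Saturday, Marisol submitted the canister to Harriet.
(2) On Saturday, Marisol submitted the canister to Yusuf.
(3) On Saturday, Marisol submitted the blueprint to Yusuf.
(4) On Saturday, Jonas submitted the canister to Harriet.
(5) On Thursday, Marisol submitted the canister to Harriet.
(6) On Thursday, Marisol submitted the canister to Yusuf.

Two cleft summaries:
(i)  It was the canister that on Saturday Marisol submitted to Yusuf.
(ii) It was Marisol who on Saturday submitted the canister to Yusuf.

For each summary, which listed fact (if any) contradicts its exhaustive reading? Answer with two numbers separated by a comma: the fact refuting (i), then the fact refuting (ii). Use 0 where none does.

3, 0

Summary (i) focuses "the canister" (the thing); background same agent, recipient, setting (Marisol / Yusuf / on Saturday). Fact (3) matches that background with thing = the blueprint — refutes (i).
Summary (ii) focuses "Marisol" (the agent); background same thing, recipient, setting (the canister / Yusuf / on Saturday). No fact matches that background with a different agent, so 0.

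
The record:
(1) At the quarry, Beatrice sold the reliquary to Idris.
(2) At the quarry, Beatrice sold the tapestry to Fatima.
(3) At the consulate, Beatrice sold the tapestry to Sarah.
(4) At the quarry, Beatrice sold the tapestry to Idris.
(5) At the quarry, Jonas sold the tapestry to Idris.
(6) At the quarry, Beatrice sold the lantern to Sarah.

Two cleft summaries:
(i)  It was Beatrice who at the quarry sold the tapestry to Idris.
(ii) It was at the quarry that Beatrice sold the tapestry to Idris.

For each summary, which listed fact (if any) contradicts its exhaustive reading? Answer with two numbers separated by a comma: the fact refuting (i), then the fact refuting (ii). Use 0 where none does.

5, 0

Summary (i) focuses "Beatrice" (the agent); background thing = the tapestry, recipient = Idris, setting = at the quarry. Fact (5) matches that background with agent = Jonas — refutes (i).
Summary (ii) focuses "at the quarry" (the setting); background agent = Beatrice, thing = the tapestry, recipient = Idris. No fact matches that background with a different setting, so 0.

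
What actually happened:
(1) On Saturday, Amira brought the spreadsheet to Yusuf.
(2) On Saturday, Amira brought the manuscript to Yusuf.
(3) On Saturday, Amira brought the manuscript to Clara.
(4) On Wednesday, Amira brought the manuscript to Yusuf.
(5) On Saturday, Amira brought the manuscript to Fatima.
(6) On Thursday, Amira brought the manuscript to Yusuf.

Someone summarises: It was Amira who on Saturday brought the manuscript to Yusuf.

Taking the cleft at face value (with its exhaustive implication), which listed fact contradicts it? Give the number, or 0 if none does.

0

Focus of the cleft: "Amira" (the agent). Presupposed background: same thing, recipient, setting (the manuscript / Yusuf / on Saturday).
The exhaustive reading says no other agent fits that background.
Every other fact differs from the presupposition on some backgrounded slot, so none challenges the exhaustivity.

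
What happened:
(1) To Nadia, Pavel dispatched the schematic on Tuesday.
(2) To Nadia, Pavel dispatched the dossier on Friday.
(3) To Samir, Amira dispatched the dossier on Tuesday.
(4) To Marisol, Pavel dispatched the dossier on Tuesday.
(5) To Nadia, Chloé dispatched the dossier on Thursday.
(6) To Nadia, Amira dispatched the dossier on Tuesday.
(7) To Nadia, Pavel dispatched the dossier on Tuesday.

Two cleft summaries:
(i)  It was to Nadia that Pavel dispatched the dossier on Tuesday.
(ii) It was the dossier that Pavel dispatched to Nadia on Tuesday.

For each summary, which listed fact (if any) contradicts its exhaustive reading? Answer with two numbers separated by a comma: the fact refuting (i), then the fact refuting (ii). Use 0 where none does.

(i): focus "Nadia". Looking for same agent, thing, setting (Pavel / the dossier / on Tuesday) with some other recipient — fact (4) has Marisol there. Refuted.
(ii): focus "the dossier". Looking for same agent, recipient, setting (Pavel / Nadia / on Tuesday) with some other thing — fact (1) has the schematic there. Refuted.

4, 1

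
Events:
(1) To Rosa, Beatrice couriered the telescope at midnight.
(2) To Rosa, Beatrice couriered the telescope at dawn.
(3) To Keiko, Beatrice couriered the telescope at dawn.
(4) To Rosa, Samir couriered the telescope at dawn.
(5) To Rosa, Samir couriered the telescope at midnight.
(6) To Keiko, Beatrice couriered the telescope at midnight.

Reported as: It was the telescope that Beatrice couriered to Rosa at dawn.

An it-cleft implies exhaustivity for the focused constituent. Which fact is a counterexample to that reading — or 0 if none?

The cleft puts "the telescope" in focus and presupposes the open proposition with agent = Beatrice, recipient = Rosa, setting = at dawn.
Exhaustivity: the telescope is the only thing satisfying that background.
Every other fact differs from the presupposition on some backgrounded slot, so none challenges the exhaustivity.

0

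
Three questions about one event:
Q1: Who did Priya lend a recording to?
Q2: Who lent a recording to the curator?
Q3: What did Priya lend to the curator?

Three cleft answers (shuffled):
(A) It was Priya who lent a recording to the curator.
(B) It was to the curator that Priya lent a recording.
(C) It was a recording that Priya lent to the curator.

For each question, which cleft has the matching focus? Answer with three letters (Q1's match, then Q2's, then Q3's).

BAC

Q1 asks about the recipient; cleft (B) focuses "to the curator", which is the recipient — so Q1 → B.
Q2 asks about the subject (agent); cleft (A) focuses "Priya", which is the subject (agent) — so Q2 → A.
Q3 asks about the direct object; cleft (C) focuses "a recording", which is the direct object — so Q3 → C.
Mapping: Q1→B, Q2→A, Q3→C.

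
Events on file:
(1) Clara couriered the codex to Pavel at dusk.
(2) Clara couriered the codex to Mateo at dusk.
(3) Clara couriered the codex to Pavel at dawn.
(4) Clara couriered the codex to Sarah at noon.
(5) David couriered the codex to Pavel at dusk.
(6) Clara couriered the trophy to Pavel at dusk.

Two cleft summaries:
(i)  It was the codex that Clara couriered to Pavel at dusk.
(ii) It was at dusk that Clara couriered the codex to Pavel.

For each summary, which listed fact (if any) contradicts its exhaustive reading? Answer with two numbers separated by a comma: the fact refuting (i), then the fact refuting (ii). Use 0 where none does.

6, 3

Summary (i) focuses "the codex" (the thing); background Clara as agent and Pavel as recipient and at dusk as setting. Fact (6) matches that background with thing = the trophy — refutes (i).
Summary (ii) focuses "at dusk" (the setting); background Clara as agent and the codex as thing and Pavel as recipient. Fact (3) matches that background with setting = at dawn — refutes (ii).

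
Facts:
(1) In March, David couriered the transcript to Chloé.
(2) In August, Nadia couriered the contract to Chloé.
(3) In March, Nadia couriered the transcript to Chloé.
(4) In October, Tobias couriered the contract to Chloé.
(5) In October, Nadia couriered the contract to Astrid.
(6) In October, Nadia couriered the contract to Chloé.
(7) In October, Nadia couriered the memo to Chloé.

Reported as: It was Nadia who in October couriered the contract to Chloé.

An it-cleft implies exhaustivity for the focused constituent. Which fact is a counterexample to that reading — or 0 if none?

The cleft puts "Nadia" in focus and presupposes the open proposition with same thing, recipient, setting (the contract / Chloé / in October).
The exhaustive reading says no other agent fits that background.
But fact (4) also has same thing, recipient, setting (the contract / Chloé / in October), with agent = Tobias — so the exhaustive reading fails.

4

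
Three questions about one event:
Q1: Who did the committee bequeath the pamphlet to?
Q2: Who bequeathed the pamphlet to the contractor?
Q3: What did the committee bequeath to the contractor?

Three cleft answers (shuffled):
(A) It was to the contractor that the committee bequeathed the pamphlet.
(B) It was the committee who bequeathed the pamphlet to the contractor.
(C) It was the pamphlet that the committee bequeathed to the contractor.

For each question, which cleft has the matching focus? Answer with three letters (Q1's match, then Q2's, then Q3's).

ABC

Q1 asks about the recipient; cleft (A) focuses "to the contractor", which is the recipient — so Q1 → A.
Q2 asks about the subject (agent); cleft (B) focuses "the committee", which is the subject (agent) — so Q2 → B.
Q3 asks about the direct object; cleft (C) focuses "the pamphlet", which is the direct object — so Q3 → C.
Mapping: Q1→A, Q2→B, Q3→C.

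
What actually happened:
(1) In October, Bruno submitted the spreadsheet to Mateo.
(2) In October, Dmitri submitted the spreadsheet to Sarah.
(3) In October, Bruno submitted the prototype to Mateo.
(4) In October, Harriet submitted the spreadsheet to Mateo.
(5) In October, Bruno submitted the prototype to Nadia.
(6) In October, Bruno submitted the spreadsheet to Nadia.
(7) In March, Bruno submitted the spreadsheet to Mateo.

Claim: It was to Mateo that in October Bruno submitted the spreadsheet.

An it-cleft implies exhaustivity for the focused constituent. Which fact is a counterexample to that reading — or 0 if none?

Focus of the cleft: "Mateo" (the recipient). Presupposed background: Bruno as agent and the spreadsheet as thing and in October as setting.
The exhaustive reading says no other recipient fits that background.
Fact (6) shares the background but with recipient = Nadia; exhaustivity is violated.

6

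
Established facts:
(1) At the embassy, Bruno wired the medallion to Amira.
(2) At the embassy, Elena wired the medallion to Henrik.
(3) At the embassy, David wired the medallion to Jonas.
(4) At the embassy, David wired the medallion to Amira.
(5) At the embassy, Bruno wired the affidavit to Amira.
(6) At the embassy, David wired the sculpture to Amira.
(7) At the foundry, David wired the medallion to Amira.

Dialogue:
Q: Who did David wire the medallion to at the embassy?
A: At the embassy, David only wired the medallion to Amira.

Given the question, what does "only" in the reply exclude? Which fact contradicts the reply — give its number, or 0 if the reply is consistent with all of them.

3

Answering "Who did ... to ...?" puts focus on the recipient — here, "Amira".
So "only" ranges over recipients; the rest (agent = David, thing = the medallion, setting = at the embassy) is presupposed.
Fact (3) keeps agent = David, thing = the medallion, setting = at the embassy but has recipient = Jonas; that refutes the reply.
(Fact (7) would refute a reading with focus on the setting — but that is not what the question asks.)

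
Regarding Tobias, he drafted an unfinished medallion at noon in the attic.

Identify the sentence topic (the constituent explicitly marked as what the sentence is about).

Tobias

The construction explicitly marks "Tobias" as what the sentence is about — the topic.
The remainder of the clause is the comment (what is said about the topic).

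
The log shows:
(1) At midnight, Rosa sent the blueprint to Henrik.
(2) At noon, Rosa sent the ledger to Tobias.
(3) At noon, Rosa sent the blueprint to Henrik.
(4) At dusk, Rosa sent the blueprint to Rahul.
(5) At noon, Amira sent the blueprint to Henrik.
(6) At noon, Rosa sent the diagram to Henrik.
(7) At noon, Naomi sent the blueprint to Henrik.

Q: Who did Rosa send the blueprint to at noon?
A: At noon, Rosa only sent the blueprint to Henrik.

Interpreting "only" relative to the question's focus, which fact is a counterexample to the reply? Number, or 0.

The question "Who did ... to ...?" targets the recipient, so in the reply the focus falls on "Henrik".
So "only" ranges over recipients; the rest (Rosa as agent and the blueprint as thing and at noon as setting) is presupposed.
No listed fact shares that background with another recipient. Nothing contradicts the reply.
(Fact (6) would refute a reading with focus on the thing — but that is not what the question asks.)

0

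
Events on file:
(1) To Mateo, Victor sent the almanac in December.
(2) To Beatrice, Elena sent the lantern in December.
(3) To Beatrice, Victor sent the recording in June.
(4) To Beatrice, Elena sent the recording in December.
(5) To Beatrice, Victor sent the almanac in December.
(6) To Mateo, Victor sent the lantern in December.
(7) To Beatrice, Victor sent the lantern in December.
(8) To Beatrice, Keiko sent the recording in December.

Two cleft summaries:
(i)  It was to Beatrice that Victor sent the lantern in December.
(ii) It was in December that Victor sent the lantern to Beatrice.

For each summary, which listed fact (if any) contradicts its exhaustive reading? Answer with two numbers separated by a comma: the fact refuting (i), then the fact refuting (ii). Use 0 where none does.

(i): focus "Beatrice". Looking for Victor as agent and the lantern as thing and in December as setting with some other recipient — fact (6) has Mateo there. Refuted.
(ii): focus "in December". No fact shares Victor as agent and the lantern as thing and Beatrice as recipient with a different setting. 0.

6, 0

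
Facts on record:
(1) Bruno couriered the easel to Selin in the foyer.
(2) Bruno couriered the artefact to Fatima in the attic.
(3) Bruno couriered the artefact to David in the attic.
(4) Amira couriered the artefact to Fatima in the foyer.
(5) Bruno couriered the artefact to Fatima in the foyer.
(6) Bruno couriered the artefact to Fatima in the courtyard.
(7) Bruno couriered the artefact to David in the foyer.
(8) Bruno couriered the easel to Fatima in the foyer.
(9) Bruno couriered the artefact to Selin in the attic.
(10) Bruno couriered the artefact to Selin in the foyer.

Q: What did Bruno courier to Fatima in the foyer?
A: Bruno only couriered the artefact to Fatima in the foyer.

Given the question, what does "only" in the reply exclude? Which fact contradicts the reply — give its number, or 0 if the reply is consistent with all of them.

8

Answering "What did ...?" puts focus on the thing — here, "the artefact".
So "only" ranges over things; the rest (Bruno as agent and Fatima as recipient and in the foyer as setting) is presupposed.
Fact (8) shares the background with a different thing (the easel) — counterexample.
(Fact (2) would refute a reading with focus on the setting — but that is not what the question asks.)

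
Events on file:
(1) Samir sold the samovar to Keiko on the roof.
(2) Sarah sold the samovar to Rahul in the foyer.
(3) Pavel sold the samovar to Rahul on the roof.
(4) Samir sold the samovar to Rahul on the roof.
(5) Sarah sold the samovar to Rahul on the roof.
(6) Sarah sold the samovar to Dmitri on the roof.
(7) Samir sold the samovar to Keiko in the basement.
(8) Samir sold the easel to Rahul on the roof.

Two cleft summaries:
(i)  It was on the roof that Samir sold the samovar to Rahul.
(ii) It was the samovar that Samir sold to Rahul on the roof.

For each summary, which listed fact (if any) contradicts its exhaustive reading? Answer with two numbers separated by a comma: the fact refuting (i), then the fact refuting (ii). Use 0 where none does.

0, 8

Summary (i) focuses "on the roof" (the setting); background Samir as agent and the samovar as thing and Rahul as recipient. No fact matches that background with a different setting, so 0.
Summary (ii) focuses "the samovar" (the thing); background Samir as agent and Rahul as recipient and on the roof as setting. Fact (8) matches that background with thing = the easel — refutes (ii).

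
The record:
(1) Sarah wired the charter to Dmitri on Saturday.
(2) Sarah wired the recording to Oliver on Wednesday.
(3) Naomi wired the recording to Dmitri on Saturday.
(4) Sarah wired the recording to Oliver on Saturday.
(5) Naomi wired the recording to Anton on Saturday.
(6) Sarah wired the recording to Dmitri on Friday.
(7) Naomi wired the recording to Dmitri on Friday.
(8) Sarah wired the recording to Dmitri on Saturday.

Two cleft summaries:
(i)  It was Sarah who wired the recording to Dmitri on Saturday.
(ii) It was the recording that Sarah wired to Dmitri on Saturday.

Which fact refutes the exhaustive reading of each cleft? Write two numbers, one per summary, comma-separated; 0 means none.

Summary (i) focuses "Sarah" (the agent); background same thing, recipient, setting (the recording / Dmitri / on Saturday). Fact (3) matches that background with agent = Naomi — refutes (i).
Summary (ii) focuses "the recording" (the thing); background same agent, recipient, setting (Sarah / Dmitri / on Saturday). Fact (1) matches that background with thing = the charter — refutes (ii).

3, 1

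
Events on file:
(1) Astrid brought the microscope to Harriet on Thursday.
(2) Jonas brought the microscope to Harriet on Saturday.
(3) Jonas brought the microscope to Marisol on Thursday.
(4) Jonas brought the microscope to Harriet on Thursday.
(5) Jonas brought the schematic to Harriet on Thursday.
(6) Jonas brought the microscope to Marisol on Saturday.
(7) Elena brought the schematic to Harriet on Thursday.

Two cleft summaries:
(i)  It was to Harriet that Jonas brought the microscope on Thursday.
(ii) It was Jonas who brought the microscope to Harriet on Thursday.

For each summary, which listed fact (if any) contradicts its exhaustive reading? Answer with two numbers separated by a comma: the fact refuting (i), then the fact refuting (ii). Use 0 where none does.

Summary (i) focuses "Harriet" (the recipient); background agent = Jonas, thing = the microscope, setting = on Thursday. Fact (3) matches that background with recipient = Marisol — refutes (i).
Summary (ii) focuses "Jonas" (the agent); background thing = the microscope, recipient = Harriet, setting = on Thursday. Fact (1) matches that background with agent = Astrid — refutes (ii).

3, 1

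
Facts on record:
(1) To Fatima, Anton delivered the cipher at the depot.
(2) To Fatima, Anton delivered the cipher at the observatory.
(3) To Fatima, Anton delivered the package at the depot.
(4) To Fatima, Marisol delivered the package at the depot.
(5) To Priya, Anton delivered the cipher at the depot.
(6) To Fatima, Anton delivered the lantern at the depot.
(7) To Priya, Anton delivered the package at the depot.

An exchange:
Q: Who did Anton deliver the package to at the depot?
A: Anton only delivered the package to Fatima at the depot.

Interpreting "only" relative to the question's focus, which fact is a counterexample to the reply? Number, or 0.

The question "Who did ... to ...?" targets the recipient, so in the reply the focus falls on "Fatima".
So "only" ranges over recipients; the rest (Anton as agent and the package as thing and at the depot as setting) is presupposed.
Fact (7) shares the background with a different recipient (Priya) — counterexample.
(Fact (1) would refute a reading with focus on the thing — but that is not what the question asks.)

7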